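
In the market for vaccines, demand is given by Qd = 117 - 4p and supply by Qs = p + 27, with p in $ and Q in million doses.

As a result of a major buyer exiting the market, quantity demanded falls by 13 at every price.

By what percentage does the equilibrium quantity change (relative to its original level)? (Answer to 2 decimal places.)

-5.78

Before the shock: 117 - 4p = p + 27 ⇒ 90 = 5p ⇒ p = 18, Q = 45.
The shock moves the curves to Qd = 104 - 4p and Qs = p + 27.
Equate the new curves: 104 - 4p = p + 27, giving 77 = 5p, p = 15.4, Q = 42.4.
%ΔQ = (42.4 − 45) / 45 × 100 = -5.78%.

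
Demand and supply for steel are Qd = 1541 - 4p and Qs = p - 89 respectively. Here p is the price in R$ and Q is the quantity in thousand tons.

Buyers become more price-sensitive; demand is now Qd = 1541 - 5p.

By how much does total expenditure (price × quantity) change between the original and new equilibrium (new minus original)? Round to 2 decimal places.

Before the shock: 1541 - 4p = p - 89 ⇒ 1630 = 5p ⇒ p = 326, Q = 237.
The shock moves the curves to Qd = 1541 - 5p and Qs = p - 89.
Clearing the new market: 1541 - 5p = p - 89, so p = 815/3 ≈ 271.6667 and Q = 548/3 ≈ 182.6667.
Expenditure moves from 326×237 = 77262 to 271.6667×182.6667 = 49624.4444; change = -27637.56.

-27637.56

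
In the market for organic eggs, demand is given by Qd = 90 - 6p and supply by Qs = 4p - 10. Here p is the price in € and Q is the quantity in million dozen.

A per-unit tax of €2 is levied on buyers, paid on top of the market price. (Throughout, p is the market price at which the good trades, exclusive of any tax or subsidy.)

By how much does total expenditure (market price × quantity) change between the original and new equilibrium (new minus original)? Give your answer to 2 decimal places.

-78.24

Before the shock: 90 - 6p = 4p - 10 ⇒ 100 = 10p ⇒ p = 10, Q = 30.
Since buyers pay the price plus the tax, the effective demand curve becomes Qd = 78 - 6p.
Setting them equal: 78 - 6p = 4p - 10 → 88 = 10p, so p = 8.8 and Q = 25.2.
Expenditure moves from 10×30 = 300 to 8.8×25.2 = 221.76; change = -78.24.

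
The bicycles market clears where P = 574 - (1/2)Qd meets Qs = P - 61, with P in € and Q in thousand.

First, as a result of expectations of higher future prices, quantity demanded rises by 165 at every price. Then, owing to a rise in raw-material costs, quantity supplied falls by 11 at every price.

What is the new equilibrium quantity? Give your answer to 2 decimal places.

Initially, 1148 - 2P = P - 61, so 1209 = 3P and P = 403, Q = 342.
The shock moves the curves to Qd = 1313 - 2P and Qs = P - 72.
Equate the new curves: 1313 - 2P = P - 72, giving 1385 = 3P, P = 1385/3 ≈ 461.6667, Q = 1169/3 ≈ 389.6667.

389.67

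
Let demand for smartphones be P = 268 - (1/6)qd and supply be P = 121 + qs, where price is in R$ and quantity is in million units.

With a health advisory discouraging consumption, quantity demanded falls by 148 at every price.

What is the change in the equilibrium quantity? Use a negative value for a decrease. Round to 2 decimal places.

-21.14

Initially, 1608 - 6P = P - 121, so 1729 = 7P and P = 247, q = 126.
With the change applied: demand qd = 1460 - 6P, supply qs = P - 121.
Equate the new curves: 1460 - 6P = P - 121, giving 1581 = 7P, P = 1581/7 ≈ 225.8571, q = 734/7 ≈ 104.8571.
Δq = 104.8571 − 126 = -21.14.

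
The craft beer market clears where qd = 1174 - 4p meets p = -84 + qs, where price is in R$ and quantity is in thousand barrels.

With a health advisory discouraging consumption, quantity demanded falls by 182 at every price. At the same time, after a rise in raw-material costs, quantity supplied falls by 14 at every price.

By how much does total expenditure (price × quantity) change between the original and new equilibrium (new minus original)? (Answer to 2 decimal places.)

-18924.64

Original equilibrium: 1174 - 4p = p + 84 gives 1090 = 5p, so p = 218 and q = 302.
After the shift, demand is qd = 992 - 4p and supply is qs = p + 70.
Clearing the new market: 992 - 4p = p + 70, so p = 184.4 and q = 254.4.
Expenditure moves from 218×302 = 65836 to 184.4×254.4 = 46911.36; change = -18924.64.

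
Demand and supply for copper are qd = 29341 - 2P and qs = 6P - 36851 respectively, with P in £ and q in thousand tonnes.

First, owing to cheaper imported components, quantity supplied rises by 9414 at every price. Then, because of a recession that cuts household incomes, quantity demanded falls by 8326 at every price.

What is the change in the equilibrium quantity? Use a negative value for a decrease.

Solve the original market: 29341 - 2P = 6P - 36851, hence P = 8274 and q = 12793.
The new curves are qd = 21015 - 2P (demand) and qs = 6P - 27437 (supply).
New equilibrium: 21015 - 2P = 6P - 27437 ⇒ 48452 = 8P ⇒ P = 6056.5, q = 8902.
Δq = 8902 − 12793 = -3891.

-3891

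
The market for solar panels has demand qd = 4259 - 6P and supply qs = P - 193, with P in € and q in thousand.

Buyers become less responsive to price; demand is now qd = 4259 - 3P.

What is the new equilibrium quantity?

920

Initially, 4259 - 6P = P - 193, so 4452 = 7P and P = 636, q = 443.
The new curves are qd = 4259 - 3P (demand) and qs = P - 193 (supply).
Equate the new curves: 4259 - 3P = P - 193, giving 4452 = 4P, P = 1113, q = 920.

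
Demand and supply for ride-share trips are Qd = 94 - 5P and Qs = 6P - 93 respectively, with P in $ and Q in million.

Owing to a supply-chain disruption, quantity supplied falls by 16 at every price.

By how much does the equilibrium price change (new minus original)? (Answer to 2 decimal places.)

Original equilibrium: 94 - 5P = 6P - 93 gives 187 = 11P, so P = 17 and Q = 9.
The shock moves the curves to Qd = 94 - 5P and Qs = 6P - 109.
Setting them equal: 94 - 5P = 6P - 109 → 203 = 11P, so P = 203/11 ≈ 18.4545 and Q = 19/11 ≈ 1.7273.
ΔP = 18.4545 − 17 = +1.45.

+1.45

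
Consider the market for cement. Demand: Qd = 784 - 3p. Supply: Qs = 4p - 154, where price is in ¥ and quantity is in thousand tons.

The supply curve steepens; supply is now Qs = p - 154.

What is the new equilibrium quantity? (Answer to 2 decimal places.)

Solve the original market: 784 - 3p = 4p - 154, hence p = 134 and Q = 382.
The new curves are Qd = 784 - 3p (demand) and Qs = p - 154 (supply).
Clearing the new market: 784 - 3p = p - 154, so p = 234.5 and Q = 80.5.

80.50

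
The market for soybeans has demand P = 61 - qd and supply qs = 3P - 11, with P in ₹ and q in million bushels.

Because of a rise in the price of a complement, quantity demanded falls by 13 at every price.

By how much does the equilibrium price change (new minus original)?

-3.25

Solve the original market: 61 - P = 3P - 11, hence P = 18 and q = 43.
After the shift, demand is qd = 48 - P and supply is qs = 3P - 11.
New equilibrium: 48 - P = 3P - 11 ⇒ 59 = 4P ⇒ P = 14.75, q = 33.25.
ΔP = 14.75 − 18 = -3.25.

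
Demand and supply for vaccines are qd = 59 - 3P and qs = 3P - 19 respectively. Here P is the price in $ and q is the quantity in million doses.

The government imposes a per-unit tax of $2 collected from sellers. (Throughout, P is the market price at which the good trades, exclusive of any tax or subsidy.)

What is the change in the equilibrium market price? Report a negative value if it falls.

Before the shock: 59 - 3P = 3P - 19 ⇒ 78 = 6P ⇒ P = 13, q = 20.
Since sellers keep the price net of the tax, the effective supply curve becomes qs = 3P - 25.
New equilibrium: 59 - 3P = 3P - 25 ⇒ 84 = 6P ⇒ P = 14, q = 17.
ΔP = 14 − 13 = +1.

+1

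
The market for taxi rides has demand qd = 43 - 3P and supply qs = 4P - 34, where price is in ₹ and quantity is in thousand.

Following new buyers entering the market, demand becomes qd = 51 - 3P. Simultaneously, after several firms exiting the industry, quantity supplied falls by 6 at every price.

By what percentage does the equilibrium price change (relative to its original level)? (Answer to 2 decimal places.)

Original equilibrium: 43 - 3P = 4P - 34 gives 77 = 7P, so P = 11 and q = 10.
The shock moves the curves to qd = 51 - 3P and qs = 4P - 40.
Equate the new curves: 51 - 3P = 4P - 40, giving 91 = 7P, P = 13, q = 12.
%ΔP = (13 − 11) / 11 × 100 = +18.18%.

+18.18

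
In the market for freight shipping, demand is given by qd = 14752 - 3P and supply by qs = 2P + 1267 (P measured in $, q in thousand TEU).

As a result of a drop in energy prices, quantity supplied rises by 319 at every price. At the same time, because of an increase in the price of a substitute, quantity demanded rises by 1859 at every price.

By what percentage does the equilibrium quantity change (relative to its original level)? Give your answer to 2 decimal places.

Initially, 14752 - 3P = 2P + 1267, so 13485 = 5P and P = 2697, q = 6661.
With the change applied: demand qd = 16611 - 3P, supply qs = 2P + 1586.
Setting them equal: 16611 - 3P = 2P + 1586 → 15025 = 5P, so P = 3005 and q = 7596.
%Δq = (7596 − 6661) / 6661 × 100 = +14.04%.

+14.04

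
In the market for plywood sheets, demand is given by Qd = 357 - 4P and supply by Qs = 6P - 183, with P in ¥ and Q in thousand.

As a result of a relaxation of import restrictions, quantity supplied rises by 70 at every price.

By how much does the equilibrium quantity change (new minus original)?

Solve the original market: 357 - 4P = 6P - 183, hence P = 54 and Q = 141.
With the change applied: demand Qd = 357 - 4P, supply Qs = 6P - 113.
Equate the new curves: 357 - 4P = 6P - 113, giving 470 = 10P, P = 47, Q = 169.
ΔQ = 169 − 141 = +28.

+28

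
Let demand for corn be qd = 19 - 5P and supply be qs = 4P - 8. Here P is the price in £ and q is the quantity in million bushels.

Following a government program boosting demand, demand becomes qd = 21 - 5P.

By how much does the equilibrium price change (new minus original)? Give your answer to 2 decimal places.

Initially, 19 - 5P = 4P - 8, so 27 = 9P and P = 3, q = 4.
The new curves are qd = 21 - 5P (demand) and qs = 4P - 8 (supply).
New equilibrium: 21 - 5P = 4P - 8 ⇒ 29 = 9P ⇒ P = 29/9 ≈ 3.2222, q = 44/9 ≈ 4.8889.
ΔP = 3.2222 − 3 = +0.22.

+0.22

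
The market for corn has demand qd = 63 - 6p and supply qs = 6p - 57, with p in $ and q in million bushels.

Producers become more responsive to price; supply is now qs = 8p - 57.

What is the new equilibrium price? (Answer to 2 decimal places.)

8.57

Solve the original market: 63 - 6p = 6p - 57, hence p = 10 and q = 3.
The new curves are qd = 63 - 6p (demand) and qs = 8p - 57 (supply).
Setting them equal: 63 - 6p = 8p - 57 → 120 = 14p, so p = 60/7 ≈ 8.5714 and q = 81/7 ≈ 11.5714.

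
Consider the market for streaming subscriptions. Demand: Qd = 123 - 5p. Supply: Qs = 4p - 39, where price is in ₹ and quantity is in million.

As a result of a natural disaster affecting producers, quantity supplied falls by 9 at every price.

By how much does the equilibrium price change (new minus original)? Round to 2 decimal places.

+1.00

Solve the original market: 123 - 5p = 4p - 39, hence p = 18 and Q = 33.
After the shift, demand is Qd = 123 - 5p and supply is Qs = 4p - 48.
Setting them equal: 123 - 5p = 4p - 48 → 171 = 9p, so p = 19 and Q = 28.
Δp = 19 − 18 = +1.00.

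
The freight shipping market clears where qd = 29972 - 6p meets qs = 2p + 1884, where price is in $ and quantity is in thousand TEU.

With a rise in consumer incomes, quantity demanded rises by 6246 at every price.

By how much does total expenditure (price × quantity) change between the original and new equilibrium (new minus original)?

+13654927.125

Initially, 29972 - 6p = 2p + 1884, so 28088 = 8p and p = 3511, q = 8906.
The new curves are qd = 36218 - 6p (demand) and qs = 2p + 1884 (supply).
Setting them equal: 36218 - 6p = 2p + 1884 → 34334 = 8p, so p = 4291.75 and q = 10467.5.
Expenditure moves from 3511×8906 = 31268966 to 4291.75×10467.5 = 44923893.125; change = +13654927.125.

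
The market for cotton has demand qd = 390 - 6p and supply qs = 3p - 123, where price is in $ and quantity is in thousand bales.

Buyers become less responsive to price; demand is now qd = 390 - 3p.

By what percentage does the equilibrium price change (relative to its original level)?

+50

Solve the original market: 390 - 6p = 3p - 123, hence p = 57 and q = 48.
The shock moves the curves to qd = 390 - 3p and qs = 3p - 123.
Setting them equal: 390 - 3p = 3p - 123 → 513 = 6p, so p = 85.5 and q = 133.5.
%Δp = (85.5 − 57) / 57 × 100 = +50%.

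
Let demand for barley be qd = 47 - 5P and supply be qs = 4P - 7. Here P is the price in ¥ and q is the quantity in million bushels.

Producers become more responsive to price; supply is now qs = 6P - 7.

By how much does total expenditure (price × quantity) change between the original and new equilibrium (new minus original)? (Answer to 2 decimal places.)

Before the shock: 47 - 5P = 4P - 7 ⇒ 54 = 9P ⇒ P = 6, q = 17.
The new curves are qd = 47 - 5P (demand) and qs = 6P - 7 (supply).
Equate the new curves: 47 - 5P = 6P - 7, giving 54 = 11P, P = 54/11 ≈ 4.9091, q = 247/11 ≈ 22.4545.
Expenditure moves from 6×17 = 102 to 4.9091×22.4545 = 110.2314; change = +8.23.

+8.23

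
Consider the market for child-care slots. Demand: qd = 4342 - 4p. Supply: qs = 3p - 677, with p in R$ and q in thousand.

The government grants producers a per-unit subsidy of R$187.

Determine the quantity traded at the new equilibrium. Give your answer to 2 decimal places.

Solve the original market: 4342 - 4p = 3p - 677, hence p = 717 and q = 1474.
Since sellers receive the price plus the subsidy, the effective supply curve becomes qs = 3p - 116.
Clearing the new market: 4342 - 4p = 3p - 116, so p = 4458/7 ≈ 636.8571 and q = 12562/7 ≈ 1794.5714.

1794.57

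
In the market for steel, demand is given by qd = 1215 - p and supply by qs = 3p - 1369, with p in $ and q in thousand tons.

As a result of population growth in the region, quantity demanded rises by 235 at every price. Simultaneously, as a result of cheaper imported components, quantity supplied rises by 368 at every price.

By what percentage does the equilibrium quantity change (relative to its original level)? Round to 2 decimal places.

Original equilibrium: 1215 - p = 3p - 1369 gives 2584 = 4p, so p = 646 and q = 569.
The shock moves the curves to qd = 1450 - p and qs = 3p - 1001.
Equate the new curves: 1450 - p = 3p - 1001, giving 2451 = 4p, p = 612.75, q = 837.25.
%Δq = (837.25 − 569) / 569 × 100 = +47.14%.

+47.14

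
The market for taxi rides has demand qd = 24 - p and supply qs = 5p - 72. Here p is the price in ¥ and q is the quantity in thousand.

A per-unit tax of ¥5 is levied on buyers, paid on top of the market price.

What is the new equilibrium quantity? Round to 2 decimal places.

3.83

Initially, 24 - p = 5p - 72, so 96 = 6p and p = 16, q = 8.
Since buyers pay the price plus the tax, the effective demand curve becomes qd = 19 - p.
Clearing the new market: 19 - p = 5p - 72, so p = 91/6 ≈ 15.1667 and q = 23/6 ≈ 3.8333.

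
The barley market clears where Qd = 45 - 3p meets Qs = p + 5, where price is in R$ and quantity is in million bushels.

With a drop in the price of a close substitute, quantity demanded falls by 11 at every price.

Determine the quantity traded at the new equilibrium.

12.25

Before the shock: 45 - 3p = p + 5 ⇒ 40 = 4p ⇒ p = 10, Q = 15.
With the change applied: demand Qd = 34 - 3p, supply Qs = p + 5.
Equate the new curves: 34 - 3p = p + 5, giving 29 = 4p, p = 7.25, Q = 12.25.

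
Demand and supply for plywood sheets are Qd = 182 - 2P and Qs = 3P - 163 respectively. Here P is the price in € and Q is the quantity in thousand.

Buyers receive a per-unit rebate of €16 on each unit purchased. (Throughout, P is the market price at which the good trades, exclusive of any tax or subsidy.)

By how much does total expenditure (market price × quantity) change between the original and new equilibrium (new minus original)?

+1729.28

Initially, 182 - 2P = 3P - 163, so 345 = 5P and P = 69, Q = 44.
Since buyers' out-of-pocket price is the market price minus the rebate, the effective demand curve becomes Qd = 214 - 2P.
Equate the new curves: 214 - 2P = 3P - 163, giving 377 = 5P, P = 75.4, Q = 63.2.
Expenditure moves from 69×44 = 3036 to 75.4×63.2 = 4765.28; change = +1729.28.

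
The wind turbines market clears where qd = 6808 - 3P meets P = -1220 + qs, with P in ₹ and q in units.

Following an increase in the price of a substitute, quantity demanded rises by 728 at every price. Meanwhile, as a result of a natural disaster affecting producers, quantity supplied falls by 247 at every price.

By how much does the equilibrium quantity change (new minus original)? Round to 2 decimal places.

Initially, 6808 - 3P = P + 1220, so 5588 = 4P and P = 1397, q = 2617.
The new curves are qd = 7536 - 3P (demand) and qs = P + 973 (supply).
Clearing the new market: 7536 - 3P = P + 973, so P = 1640.75 and q = 2613.75.
Δq = 2613.75 − 2617 = -3.25.

-3.25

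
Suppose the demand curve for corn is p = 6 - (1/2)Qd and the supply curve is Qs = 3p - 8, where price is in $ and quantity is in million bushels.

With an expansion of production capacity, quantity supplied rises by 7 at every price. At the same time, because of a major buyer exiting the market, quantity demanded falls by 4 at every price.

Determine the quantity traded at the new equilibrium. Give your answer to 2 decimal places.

4.40

Solve the original market: 12 - 2p = 3p - 8, hence p = 4 and Q = 4.
The new curves are Qd = 8 - 2p (demand) and Qs = 3p - 1 (supply).
New equilibrium: 8 - 2p = 3p - 1 ⇒ 9 = 5p ⇒ p = 1.8, Q = 4.4.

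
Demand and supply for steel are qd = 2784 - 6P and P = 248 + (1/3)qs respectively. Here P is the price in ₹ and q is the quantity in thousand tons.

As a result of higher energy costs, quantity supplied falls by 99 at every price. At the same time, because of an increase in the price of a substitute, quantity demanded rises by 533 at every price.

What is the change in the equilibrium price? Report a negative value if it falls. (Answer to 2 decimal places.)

Original equilibrium: 2784 - 6P = 3P - 744 gives 3528 = 9P, so P = 392 and q = 432.
With the change applied: demand qd = 3317 - 6P, supply qs = 3P - 843.
New equilibrium: 3317 - 6P = 3P - 843 ⇒ 4160 = 9P ⇒ P = 4160/9 ≈ 462.2222, q = 1631/3 ≈ 543.6667.
ΔP = 462.2222 − 392 = +70.22.

+70.22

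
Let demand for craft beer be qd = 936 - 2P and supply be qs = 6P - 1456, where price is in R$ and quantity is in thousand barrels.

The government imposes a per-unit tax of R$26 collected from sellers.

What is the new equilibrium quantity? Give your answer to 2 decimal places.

Before the shock: 936 - 2P = 6P - 1456 ⇒ 2392 = 8P ⇒ P = 299, q = 338.
Since sellers keep the price net of the tax, the effective supply curve becomes qs = 6P - 1612.
Clearing the new market: 936 - 2P = 6P - 1612, so P = 318.5 and q = 299.

299.00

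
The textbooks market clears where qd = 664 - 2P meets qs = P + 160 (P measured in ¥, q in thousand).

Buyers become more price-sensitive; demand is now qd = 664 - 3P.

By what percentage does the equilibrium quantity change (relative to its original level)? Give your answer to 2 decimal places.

-12.80

Before the shock: 664 - 2P = P + 160 ⇒ 504 = 3P ⇒ P = 168, q = 328.
The shock moves the curves to qd = 664 - 3P and qs = P + 160.
Equate the new curves: 664 - 3P = P + 160, giving 504 = 4P, P = 126, q = 286.
%Δq = (286 − 328) / 328 × 100 = -12.80%.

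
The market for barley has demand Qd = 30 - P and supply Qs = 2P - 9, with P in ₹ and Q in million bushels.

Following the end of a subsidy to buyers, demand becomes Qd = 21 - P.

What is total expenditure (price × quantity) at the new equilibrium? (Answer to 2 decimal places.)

110.00

Solve the original market: 30 - P = 2P - 9, hence P = 13 and Q = 17.
The shock moves the curves to Qd = 21 - P and Qs = 2P - 9.
Setting them equal: 21 - P = 2P - 9 → 30 = 3P, so P = 10 and Q = 11.
New expenditure = 10 × 11 = 110.00.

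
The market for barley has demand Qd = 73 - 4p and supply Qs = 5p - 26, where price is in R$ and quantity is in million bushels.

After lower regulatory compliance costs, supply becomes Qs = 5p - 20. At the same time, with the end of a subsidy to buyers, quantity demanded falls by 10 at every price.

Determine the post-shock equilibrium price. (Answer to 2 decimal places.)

9.22

Solve the original market: 73 - 4p = 5p - 26, hence p = 11 and Q = 29.
The shock moves the curves to Qd = 63 - 4p and Qs = 5p - 20.
Equate the new curves: 63 - 4p = 5p - 20, giving 83 = 9p, p = 83/9 ≈ 9.2222, Q = 235/9 ≈ 26.1111.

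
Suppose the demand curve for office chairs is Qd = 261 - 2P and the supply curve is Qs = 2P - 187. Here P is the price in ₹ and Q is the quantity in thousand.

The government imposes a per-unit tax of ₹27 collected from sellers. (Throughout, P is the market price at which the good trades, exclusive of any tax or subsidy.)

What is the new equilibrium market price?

125.5

Before the shock: 261 - 2P = 2P - 187 ⇒ 448 = 4P ⇒ P = 112, Q = 37.
Since sellers keep the price net of the tax, the effective supply curve becomes Qs = 2P - 241.
New equilibrium: 261 - 2P = 2P - 241 ⇒ 502 = 4P ⇒ P = 125.5, Q = 10.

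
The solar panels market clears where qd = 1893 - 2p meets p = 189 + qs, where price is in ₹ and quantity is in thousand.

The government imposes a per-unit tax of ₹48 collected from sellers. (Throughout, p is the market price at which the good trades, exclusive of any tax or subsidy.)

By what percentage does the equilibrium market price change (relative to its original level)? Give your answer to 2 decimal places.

Original equilibrium: 1893 - 2p = p - 189 gives 2082 = 3p, so p = 694 and q = 505.
Since sellers keep the price net of the tax, the effective supply curve becomes qs = p - 237.
Setting them equal: 1893 - 2p = p - 237 → 2130 = 3p, so p = 710 and q = 473.
%Δp = (710 − 694) / 694 × 100 = +2.31%.

+2.31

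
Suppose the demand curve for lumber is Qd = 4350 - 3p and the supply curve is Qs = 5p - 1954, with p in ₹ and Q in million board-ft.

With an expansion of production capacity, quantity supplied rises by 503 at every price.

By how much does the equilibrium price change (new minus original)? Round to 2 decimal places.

-62.88

Before the shock: 4350 - 3p = 5p - 1954 ⇒ 6304 = 8p ⇒ p = 788, Q = 1986.
With the change applied: demand Qd = 4350 - 3p, supply Qs = 5p - 1451.
Clearing the new market: 4350 - 3p = 5p - 1451, so p = 725.125 and Q = 2174.625.
Δp = 725.125 − 788 = -62.88.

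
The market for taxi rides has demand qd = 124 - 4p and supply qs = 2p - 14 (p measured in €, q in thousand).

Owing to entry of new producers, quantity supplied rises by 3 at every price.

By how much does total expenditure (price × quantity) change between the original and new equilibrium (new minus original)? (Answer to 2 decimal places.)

Original equilibrium: 124 - 4p = 2p - 14 gives 138 = 6p, so p = 23 and q = 32.
With the change applied: demand qd = 124 - 4p, supply qs = 2p - 11.
Clearing the new market: 124 - 4p = 2p - 11, so p = 22.5 and q = 34.
Expenditure moves from 23×32 = 736 to 22.5×34 = 765; change = +29.00.

+29.00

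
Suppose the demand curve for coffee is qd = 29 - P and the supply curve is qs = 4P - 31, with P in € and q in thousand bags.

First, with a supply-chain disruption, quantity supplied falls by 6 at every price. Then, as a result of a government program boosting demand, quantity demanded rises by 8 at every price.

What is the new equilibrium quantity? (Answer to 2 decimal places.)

Original equilibrium: 29 - P = 4P - 31 gives 60 = 5P, so P = 12 and q = 17.
The new curves are qd = 37 - P (demand) and qs = 4P - 37 (supply).
Equate the new curves: 37 - P = 4P - 37, giving 74 = 5P, P = 14.8, q = 22.2.

22.20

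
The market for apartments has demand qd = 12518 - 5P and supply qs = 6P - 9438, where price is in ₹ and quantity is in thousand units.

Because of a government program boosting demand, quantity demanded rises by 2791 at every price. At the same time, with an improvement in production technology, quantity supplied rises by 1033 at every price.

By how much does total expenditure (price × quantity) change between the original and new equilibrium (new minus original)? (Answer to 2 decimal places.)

+4699812.38

Original equilibrium: 12518 - 5P = 6P - 9438 gives 21956 = 11P, so P = 1996 and q = 2538.
With the change applied: demand qd = 15309 - 5P, supply qs = 6P - 8405.
New equilibrium: 15309 - 5P = 6P - 8405 ⇒ 23714 = 11P ⇒ P = 23714/11 ≈ 2155.8182, q = 49829/11 ≈ 4529.9091.
Expenditure moves from 1996×2538 = 5065848 to 2155.8182×4529.9091 = 9765660.3802; change = +4699812.38.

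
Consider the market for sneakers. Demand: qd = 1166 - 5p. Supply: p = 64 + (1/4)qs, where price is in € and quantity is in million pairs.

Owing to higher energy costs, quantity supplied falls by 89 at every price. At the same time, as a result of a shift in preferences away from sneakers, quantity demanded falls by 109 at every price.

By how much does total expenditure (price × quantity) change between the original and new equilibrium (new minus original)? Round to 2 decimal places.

-16084.47

Original equilibrium: 1166 - 5p = 4p - 256 gives 1422 = 9p, so p = 158 and q = 376.
After the shift, demand is qd = 1057 - 5p and supply is qs = 4p - 345.
New equilibrium: 1057 - 5p = 4p - 345 ⇒ 1402 = 9p ⇒ p = 1402/9 ≈ 155.7778, q = 2503/9 ≈ 278.1111.
Expenditure moves from 158×376 = 59408 to 155.7778×278.1111 = 43323.5309; change = -16084.47.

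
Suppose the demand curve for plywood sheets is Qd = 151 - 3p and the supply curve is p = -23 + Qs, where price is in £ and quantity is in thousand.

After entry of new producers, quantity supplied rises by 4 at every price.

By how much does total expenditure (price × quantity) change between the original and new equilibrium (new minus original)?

+38

Initially, 151 - 3p = p + 23, so 128 = 4p and p = 32, Q = 55.
After the shift, demand is Qd = 151 - 3p and supply is Qs = p + 27.
New equilibrium: 151 - 3p = p + 27 ⇒ 124 = 4p ⇒ p = 31, Q = 58.
Expenditure moves from 32×55 = 1760 to 31×58 = 1798; change = +38.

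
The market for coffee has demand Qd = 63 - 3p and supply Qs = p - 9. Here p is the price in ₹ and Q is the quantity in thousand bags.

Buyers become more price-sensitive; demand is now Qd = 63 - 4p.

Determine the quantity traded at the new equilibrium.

Original equilibrium: 63 - 3p = p - 9 gives 72 = 4p, so p = 18 and Q = 9.
The shock moves the curves to Qd = 63 - 4p and Qs = p - 9.
Setting them equal: 63 - 4p = p - 9 → 72 = 5p, so p = 14.4 and Q = 5.4.

5.4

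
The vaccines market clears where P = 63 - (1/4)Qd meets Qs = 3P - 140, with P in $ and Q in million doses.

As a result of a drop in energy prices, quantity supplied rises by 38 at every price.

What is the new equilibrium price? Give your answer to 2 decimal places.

Solve the original market: 252 - 4P = 3P - 140, hence P = 56 and Q = 28.
With the change applied: demand Qd = 252 - 4P, supply Qs = 3P - 102.
New equilibrium: 252 - 4P = 3P - 102 ⇒ 354 = 7P ⇒ P = 354/7 ≈ 50.5714, Q = 348/7 ≈ 49.7143.

50.57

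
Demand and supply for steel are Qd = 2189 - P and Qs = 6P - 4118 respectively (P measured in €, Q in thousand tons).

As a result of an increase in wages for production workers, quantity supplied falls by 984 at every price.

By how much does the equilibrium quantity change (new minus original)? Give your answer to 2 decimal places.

Original equilibrium: 2189 - P = 6P - 4118 gives 6307 = 7P, so P = 901 and Q = 1288.
The shock moves the curves to Qd = 2189 - P and Qs = 6P - 5102.
New equilibrium: 2189 - P = 6P - 5102 ⇒ 7291 = 7P ⇒ P = 7291/7 ≈ 1041.5714, Q = 8032/7 ≈ 1147.4286.
ΔQ = 1147.4286 − 1288 = -140.57.

-140.57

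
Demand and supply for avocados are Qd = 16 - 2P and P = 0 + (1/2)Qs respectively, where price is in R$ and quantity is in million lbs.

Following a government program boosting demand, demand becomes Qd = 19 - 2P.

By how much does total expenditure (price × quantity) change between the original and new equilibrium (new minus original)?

+13.125

Original equilibrium: 16 - 2P = 2P gives 16 = 4P, so P = 4 and Q = 8.
After the shift, demand is Qd = 19 - 2P and supply is Qs = 2P.
Equate the new curves: 19 - 2P = 2P, giving 19 = 4P, P = 4.75, Q = 9.5.
Expenditure moves from 4×8 = 32 to 4.75×9.5 = 45.125; change = +13.125.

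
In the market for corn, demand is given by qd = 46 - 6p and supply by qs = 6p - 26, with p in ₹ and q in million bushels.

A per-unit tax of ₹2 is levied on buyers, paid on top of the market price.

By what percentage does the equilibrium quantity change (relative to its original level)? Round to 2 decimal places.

Before the shock: 46 - 6p = 6p - 26 ⇒ 72 = 12p ⇒ p = 6, q = 10.
Since buyers pay the price plus the tax, the effective demand curve becomes qd = 34 - 6p.
New equilibrium: 34 - 6p = 6p - 26 ⇒ 60 = 12p ⇒ p = 5, q = 4.
%Δq = (4 − 10) / 10 × 100 = -60.00%.

-60.00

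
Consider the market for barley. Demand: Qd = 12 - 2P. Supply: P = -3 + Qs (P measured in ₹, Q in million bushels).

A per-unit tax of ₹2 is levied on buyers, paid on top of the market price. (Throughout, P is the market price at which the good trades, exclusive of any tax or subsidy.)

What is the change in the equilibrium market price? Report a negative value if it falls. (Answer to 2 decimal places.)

-1.33

Solve the original market: 12 - 2P = P + 3, hence P = 3 and Q = 6.
Since buyers pay the price plus the tax, the effective demand curve becomes Qd = 8 - 2P.
Equate the new curves: 8 - 2P = P + 3, giving 5 = 3P, P = 5/3 ≈ 1.6667, Q = 14/3 ≈ 4.6667.
ΔP = 1.6667 − 3 = -1.33.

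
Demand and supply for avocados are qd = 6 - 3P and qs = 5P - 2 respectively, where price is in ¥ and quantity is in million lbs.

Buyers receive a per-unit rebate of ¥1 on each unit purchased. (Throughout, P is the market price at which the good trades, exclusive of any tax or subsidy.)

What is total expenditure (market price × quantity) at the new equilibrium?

Initially, 6 - 3P = 5P - 2, so 8 = 8P and P = 1, q = 3.
Since buyers' out-of-pocket price is the market price minus the rebate, the effective demand curve becomes qd = 9 - 3P.
Equate the new curves: 9 - 3P = 5P - 2, giving 11 = 8P, P = 1.375, q = 4.875.
New expenditure = 1.375 × 4.875 = 6.703125.

6.703125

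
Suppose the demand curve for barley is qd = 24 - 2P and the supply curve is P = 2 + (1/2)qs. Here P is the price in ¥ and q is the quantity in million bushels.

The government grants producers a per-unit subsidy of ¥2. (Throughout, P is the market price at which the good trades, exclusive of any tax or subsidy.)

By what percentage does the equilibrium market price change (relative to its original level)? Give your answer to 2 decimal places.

Solve the original market: 24 - 2P = 2P - 4, hence P = 7 and q = 10.
Since sellers receive the price plus the subsidy, the effective supply curve becomes qs = 2P.
Setting them equal: 24 - 2P = 2P → 24 = 4P, so P = 6 and q = 12.
%ΔP = (6 − 7) / 7 × 100 = -14.29%.

-14.29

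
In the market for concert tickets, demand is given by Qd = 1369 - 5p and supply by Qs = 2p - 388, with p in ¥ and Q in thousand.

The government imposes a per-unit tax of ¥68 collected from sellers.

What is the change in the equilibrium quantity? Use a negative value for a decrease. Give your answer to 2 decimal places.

-97.14

Initially, 1369 - 5p = 2p - 388, so 1757 = 7p and p = 251, Q = 114.
Since sellers keep the price net of the tax, the effective supply curve becomes Qs = 2p - 524.
Setting them equal: 1369 - 5p = 2p - 524 → 1893 = 7p, so p = 1893/7 ≈ 270.4286 and Q = 118/7 ≈ 16.8571.
ΔQ = 16.8571 − 114 = -97.14.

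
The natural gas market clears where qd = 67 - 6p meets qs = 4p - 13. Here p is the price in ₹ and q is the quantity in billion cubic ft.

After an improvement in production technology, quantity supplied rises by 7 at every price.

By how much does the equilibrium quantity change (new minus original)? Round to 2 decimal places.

Solve the original market: 67 - 6p = 4p - 13, hence p = 8 and q = 19.
The shock moves the curves to qd = 67 - 6p and qs = 4p - 6.
Equate the new curves: 67 - 6p = 4p - 6, giving 73 = 10p, p = 7.3, q = 23.2.
Δq = 23.2 − 19 = +4.20.

+4.20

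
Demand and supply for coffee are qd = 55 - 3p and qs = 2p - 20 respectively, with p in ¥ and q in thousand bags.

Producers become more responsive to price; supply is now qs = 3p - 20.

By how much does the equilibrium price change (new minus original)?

Original equilibrium: 55 - 3p = 2p - 20 gives 75 = 5p, so p = 15 and q = 10.
With the change applied: demand qd = 55 - 3p, supply qs = 3p - 20.
New equilibrium: 55 - 3p = 3p - 20 ⇒ 75 = 6p ⇒ p = 12.5, q = 17.5.
Δp = 12.5 − 15 = -2.5.

-2.5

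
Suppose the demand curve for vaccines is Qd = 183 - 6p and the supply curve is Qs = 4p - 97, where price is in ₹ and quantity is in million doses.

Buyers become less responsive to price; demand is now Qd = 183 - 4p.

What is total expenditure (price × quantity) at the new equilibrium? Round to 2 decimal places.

Original equilibrium: 183 - 6p = 4p - 97 gives 280 = 10p, so p = 28 and Q = 15.
With the change applied: demand Qd = 183 - 4p, supply Qs = 4p - 97.
Setting them equal: 183 - 4p = 4p - 97 → 280 = 8p, so p = 35 and Q = 43.
New expenditure = 35 × 43 = 1505.00.

1505.00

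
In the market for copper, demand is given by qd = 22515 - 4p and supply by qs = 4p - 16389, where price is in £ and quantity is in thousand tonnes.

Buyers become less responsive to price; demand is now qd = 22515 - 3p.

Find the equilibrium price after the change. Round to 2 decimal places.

Initially, 22515 - 4p = 4p - 16389, so 38904 = 8p and p = 4863, q = 3063.
With the change applied: demand qd = 22515 - 3p, supply qs = 4p - 16389.
Equate the new curves: 22515 - 3p = 4p - 16389, giving 38904 = 7p, p = 38904/7 ≈ 5557.7143, q = 40893/7 ≈ 5841.8571.

5557.71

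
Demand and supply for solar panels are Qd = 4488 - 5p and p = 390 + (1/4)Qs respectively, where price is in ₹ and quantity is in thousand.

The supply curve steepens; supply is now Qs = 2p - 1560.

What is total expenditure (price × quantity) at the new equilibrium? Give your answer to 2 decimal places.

Before the shock: 4488 - 5p = 4p - 1560 ⇒ 6048 = 9p ⇒ p = 672, Q = 1128.
The new curves are Qd = 4488 - 5p (demand) and Qs = 2p - 1560 (supply).
New equilibrium: 4488 - 5p = 2p - 1560 ⇒ 6048 = 7p ⇒ p = 864, Q = 168.
New expenditure = 864 × 168 = 145152.00.

145152.00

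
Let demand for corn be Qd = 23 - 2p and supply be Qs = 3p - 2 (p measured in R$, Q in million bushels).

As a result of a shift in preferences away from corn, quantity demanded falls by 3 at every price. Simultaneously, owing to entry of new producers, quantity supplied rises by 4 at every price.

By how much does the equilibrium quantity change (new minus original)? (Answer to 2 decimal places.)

Before the shock: 23 - 2p = 3p - 2 ⇒ 25 = 5p ⇒ p = 5, Q = 13.
The new curves are Qd = 20 - 2p (demand) and Qs = 3p + 2 (supply).
New equilibrium: 20 - 2p = 3p + 2 ⇒ 18 = 5p ⇒ p = 3.6, Q = 12.8.
ΔQ = 12.8 − 13 = -0.20.

-0.20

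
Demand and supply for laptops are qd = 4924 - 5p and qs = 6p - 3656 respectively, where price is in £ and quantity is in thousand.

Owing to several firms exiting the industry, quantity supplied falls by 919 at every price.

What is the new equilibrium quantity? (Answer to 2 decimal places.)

Original equilibrium: 4924 - 5p = 6p - 3656 gives 8580 = 11p, so p = 780 and q = 1024.
After the shift, demand is qd = 4924 - 5p and supply is qs = 6p - 4575.
Equate the new curves: 4924 - 5p = 6p - 4575, giving 9499 = 11p, p = 9499/11 ≈ 863.5455, q = 6669/11 ≈ 606.2727.

606.27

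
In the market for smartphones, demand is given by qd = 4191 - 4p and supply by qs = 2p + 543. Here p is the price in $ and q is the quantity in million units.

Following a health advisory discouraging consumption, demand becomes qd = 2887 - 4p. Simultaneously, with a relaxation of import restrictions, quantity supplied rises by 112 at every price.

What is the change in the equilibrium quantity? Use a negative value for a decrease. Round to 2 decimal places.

Initially, 4191 - 4p = 2p + 543, so 3648 = 6p and p = 608, q = 1759.
After the shift, demand is qd = 2887 - 4p and supply is qs = 2p + 655.
Equate the new curves: 2887 - 4p = 2p + 655, giving 2232 = 6p, p = 372, q = 1399.
Δq = 1399 − 1759 = -360.00.

-360.00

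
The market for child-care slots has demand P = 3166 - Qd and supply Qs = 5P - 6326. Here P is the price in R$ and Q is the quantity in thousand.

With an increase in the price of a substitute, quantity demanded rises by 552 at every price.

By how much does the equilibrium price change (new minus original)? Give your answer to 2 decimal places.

+92.00

Initially, 3166 - P = 5P - 6326, so 9492 = 6P and P = 1582, Q = 1584.
The new curves are Qd = 3718 - P (demand) and Qs = 5P - 6326 (supply).
Equate the new curves: 3718 - P = 5P - 6326, giving 10044 = 6P, P = 1674, Q = 2044.
ΔP = 1674 − 1582 = +92.00.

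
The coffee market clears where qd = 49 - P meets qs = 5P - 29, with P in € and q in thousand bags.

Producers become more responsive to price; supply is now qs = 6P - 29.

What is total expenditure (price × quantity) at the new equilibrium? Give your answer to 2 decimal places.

421.84

Initially, 49 - P = 5P - 29, so 78 = 6P and P = 13, q = 36.
The shock moves the curves to qd = 49 - P and qs = 6P - 29.
New equilibrium: 49 - P = 6P - 29 ⇒ 78 = 7P ⇒ P = 78/7 ≈ 11.1429, q = 265/7 ≈ 37.8571.
New expenditure = 11.1429 × 37.8571 = 421.84.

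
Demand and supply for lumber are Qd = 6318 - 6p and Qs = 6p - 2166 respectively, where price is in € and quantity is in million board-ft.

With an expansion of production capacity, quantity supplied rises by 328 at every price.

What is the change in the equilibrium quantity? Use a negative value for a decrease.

+164

Before the shock: 6318 - 6p = 6p - 2166 ⇒ 8484 = 12p ⇒ p = 707, Q = 2076.
The new curves are Qd = 6318 - 6p (demand) and Qs = 6p - 1838 (supply).
New equilibrium: 6318 - 6p = 6p - 1838 ⇒ 8156 = 12p ⇒ p = 2039/3 ≈ 679.6667, Q = 2240.
ΔQ = 2240 − 2076 = +164.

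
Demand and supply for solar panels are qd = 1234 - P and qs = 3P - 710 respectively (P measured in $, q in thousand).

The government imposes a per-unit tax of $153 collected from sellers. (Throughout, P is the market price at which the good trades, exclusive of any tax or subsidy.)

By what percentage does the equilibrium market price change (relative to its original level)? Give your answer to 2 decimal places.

+23.61

Initially, 1234 - P = 3P - 710, so 1944 = 4P and P = 486, q = 748.
Since sellers keep the price net of the tax, the effective supply curve becomes qs = 3P - 1169.
New equilibrium: 1234 - P = 3P - 1169 ⇒ 2403 = 4P ⇒ P = 600.75, q = 633.25.
%ΔP = (600.75 − 486) / 486 × 100 = +23.61%.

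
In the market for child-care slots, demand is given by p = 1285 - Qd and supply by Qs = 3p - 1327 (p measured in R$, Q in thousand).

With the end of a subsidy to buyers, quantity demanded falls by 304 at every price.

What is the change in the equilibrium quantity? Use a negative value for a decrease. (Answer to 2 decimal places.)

Before the shock: 1285 - p = 3p - 1327 ⇒ 2612 = 4p ⇒ p = 653, Q = 632.
The shock moves the curves to Qd = 981 - p and Qs = 3p - 1327.
Clearing the new market: 981 - p = 3p - 1327, so p = 577 and Q = 404.
ΔQ = 404 − 632 = -228.00.

-228.00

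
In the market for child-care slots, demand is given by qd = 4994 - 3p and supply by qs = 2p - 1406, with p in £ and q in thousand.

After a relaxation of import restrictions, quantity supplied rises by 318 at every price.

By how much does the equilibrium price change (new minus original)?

Before the shock: 4994 - 3p = 2p - 1406 ⇒ 6400 = 5p ⇒ p = 1280, q = 1154.
With the change applied: demand qd = 4994 - 3p, supply qs = 2p - 1088.
Equate the new curves: 4994 - 3p = 2p - 1088, giving 6082 = 5p, p = 1216.4, q = 1344.8.
Δp = 1216.4 − 1280 = -63.6.

-63.6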